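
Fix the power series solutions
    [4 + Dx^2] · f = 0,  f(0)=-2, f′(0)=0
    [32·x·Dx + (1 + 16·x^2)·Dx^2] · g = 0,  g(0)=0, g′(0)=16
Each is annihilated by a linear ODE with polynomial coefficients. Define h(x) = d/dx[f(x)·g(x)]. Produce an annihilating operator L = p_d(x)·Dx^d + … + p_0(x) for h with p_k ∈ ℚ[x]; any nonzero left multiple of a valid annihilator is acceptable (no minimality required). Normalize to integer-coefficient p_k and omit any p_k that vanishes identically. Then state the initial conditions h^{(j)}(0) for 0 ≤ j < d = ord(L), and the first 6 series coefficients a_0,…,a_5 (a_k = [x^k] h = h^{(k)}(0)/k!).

f: a_k = -2, 0, 4, 0, -4/3, 0, …
g: a_k = 0, 16, 0, -256/3, 0, 4096/5, …
f·g: L₀ = L_f ⊗_s L_g, ord ≤ 2·2.
Differentiate: ansatz ord ≤ ord L₀ ⇒ L.
L = (62288 + 2213376·x^2 + 73428992·x^4 + 58982400·x^6 + 3145728·x^8 - 167772160·x^10 + 268435456·x^12) + (35072·x + 2871296·x^3 + 39976960·x^5 + 52428800·x^7 + 83886080·x^9 + 268435456·x^11)·Dx + (15912 + 579328·x^2 + 18954240·x^4 + 19529728·x^6 + 9961472·x^8 - 16777216·x^10 + 134217728·x^12)·Dx^2 + (8768·x + 717824·x^3 + 9994240·x^5 + 13107200·x^7 + 20971520·x^9 + 67108864·x^11)·Dx^3 + (85 + 6496·x^2 + 149248·x^4 + 1196032·x^6 + 2293760·x^8 + 6291456·x^10 + 16777216·x^12)·Dx^4  (order 4).
h: a_k = -32, 0, 704, 0, -30016/3, 0, …
ICs: h(0) = -32, h′(0) = 0, h′′(0) = 1408, h′′′(0) = 0.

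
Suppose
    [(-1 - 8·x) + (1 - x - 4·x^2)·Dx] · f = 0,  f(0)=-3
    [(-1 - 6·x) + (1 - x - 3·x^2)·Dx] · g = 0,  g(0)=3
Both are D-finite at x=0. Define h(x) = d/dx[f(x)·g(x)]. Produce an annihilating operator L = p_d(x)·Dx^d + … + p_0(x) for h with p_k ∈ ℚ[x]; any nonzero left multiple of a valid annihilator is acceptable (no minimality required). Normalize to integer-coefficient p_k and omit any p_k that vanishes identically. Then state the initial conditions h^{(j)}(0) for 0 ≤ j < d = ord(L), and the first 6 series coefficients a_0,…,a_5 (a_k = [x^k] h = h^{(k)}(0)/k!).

L = (20 + 30·x - 12·x^2 - 768·x^3 - 708·x^4 + 2520·x^5 + 2880·x^6) + (-2 - 8·x + 57·x^2 + 64·x^3 - 330·x^4 - 285·x^5 + 588·x^6 + 576·x^7)·Dx  (order 1).
h: a_k = -18, -180, -675, -3024, -10080, -35478, …
ICs: h(0) = -18.

f: a_k = -3, -3, -15, -27, -87, -195, …
g: a_k = 3, 3, 12, 21, 57, 120, …
f·g: L₀ = L_f ⊗_s L_g, ord ≤ 1·1.
h=h₀': d/dx-closure on L₀ ⇒ L.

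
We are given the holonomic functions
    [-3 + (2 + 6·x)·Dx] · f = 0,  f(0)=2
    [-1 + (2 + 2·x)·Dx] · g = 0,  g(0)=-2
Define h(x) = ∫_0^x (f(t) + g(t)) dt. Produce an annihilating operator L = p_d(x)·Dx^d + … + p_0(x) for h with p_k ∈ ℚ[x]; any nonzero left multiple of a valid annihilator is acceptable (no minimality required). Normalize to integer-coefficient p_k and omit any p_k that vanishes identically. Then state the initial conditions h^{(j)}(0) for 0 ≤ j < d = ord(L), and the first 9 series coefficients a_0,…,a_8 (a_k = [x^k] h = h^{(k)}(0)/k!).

L = -3·Dx + (8 + 12·x)·Dx^2 + (4 + 16·x + 12·x^2)·Dx^3  (order 3).
h: a_k = 0, 0, 1, -2/3, 13/16, -5/4, 847/384, -273/64, 36069/4096, …
ICs: h(0) = 0, h′(0) = 0, h′′(0) = 2.

f: a_k = 2, 3, -9/4, 27/8, -405/64, 1701/128, -15309/512, 72171/1024, -2814669/16384, …
g: a_k = -2, -1, 1/4, -1/8, 5/64, -7/128, 21/512, -33/1024, 429/16384, …
f+g: L₀ = lclm(L_f,L_g), ord ≤ 1+1.
∫: right-multiply L₀ by Dx.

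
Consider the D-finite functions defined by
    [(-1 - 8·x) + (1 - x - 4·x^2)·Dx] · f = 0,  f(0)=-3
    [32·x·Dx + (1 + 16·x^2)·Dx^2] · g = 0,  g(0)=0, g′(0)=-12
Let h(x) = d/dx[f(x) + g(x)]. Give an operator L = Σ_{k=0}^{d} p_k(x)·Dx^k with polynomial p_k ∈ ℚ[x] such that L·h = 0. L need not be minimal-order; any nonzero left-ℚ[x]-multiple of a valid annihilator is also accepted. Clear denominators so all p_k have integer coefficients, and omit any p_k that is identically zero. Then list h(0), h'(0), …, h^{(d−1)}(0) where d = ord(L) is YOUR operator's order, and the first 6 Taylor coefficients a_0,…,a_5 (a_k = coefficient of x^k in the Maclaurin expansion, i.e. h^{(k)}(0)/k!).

L = (-160 + 640·x + 14848·x^2 + 36864·x^3 + 178176·x^4 + 98304·x^6) + (43 + 336·x + 16·x^2 + 3072·x^3 + 35072·x^4 + 124928·x^5 + 12288·x^6 + 98304·x^7)·Dx + (-5 - 23·x - 272·x^2 - 16·x^3 - 2368·x^4 + 5888·x^5 + 12288·x^6 + 4096·x^7 + 16384·x^8)·Dx^2  (order 2).
h: a_k = -15, -30, 111, -348, -4047, -3258, …
ICs: h(0) = -15, h′(0) = -30.

f: a_k = -3, -3, -15, -27, -87, -195, …
g: a_k = 0, -12, 0, 64, 0, -3072/5, …
f+g: L₀ = lclm(L_f,L_g), ord ≤ 1+2.
Derive L from L₀ (diff closure).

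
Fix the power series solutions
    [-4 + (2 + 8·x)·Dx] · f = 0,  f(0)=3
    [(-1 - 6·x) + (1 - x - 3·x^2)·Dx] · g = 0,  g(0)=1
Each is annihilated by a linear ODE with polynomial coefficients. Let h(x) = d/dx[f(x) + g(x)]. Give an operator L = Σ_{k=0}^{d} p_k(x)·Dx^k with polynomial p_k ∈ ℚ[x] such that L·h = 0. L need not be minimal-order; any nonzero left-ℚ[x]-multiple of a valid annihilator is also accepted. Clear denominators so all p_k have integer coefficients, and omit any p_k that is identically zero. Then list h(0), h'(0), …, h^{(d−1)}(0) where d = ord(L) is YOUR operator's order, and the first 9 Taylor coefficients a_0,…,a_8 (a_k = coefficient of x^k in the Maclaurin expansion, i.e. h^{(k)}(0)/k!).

f: a_k = 3, 6, -6, 12, -30, 84, -252, 792, -2574, …
g: a_k = 1, 1, 4, 7, 19, 40, 97, 217, 508, …
h₀=f+g: left-lcm gives L₀, ord ≤ 2.
Derive L from L₀ (diff closure).
L = (-90 - 516·x - 1548·x^2 - 1296·x^3 - 1620·x^4) + (-15 - 288·x - 1752·x^2 - 4068·x^3 - 4914·x^4 - 4860·x^5)·Dx + (5 + 45·x + 109·x^2 - 18·x^3 - 468·x^4 - 1278·x^5 - 1080·x^6)·Dx^2  (order 2).
h: a_k = 7, -4, 57, -44, 620, -930, 7063, -16528, 87651, …
ICs: h(0) = 7, h′(0) = -4.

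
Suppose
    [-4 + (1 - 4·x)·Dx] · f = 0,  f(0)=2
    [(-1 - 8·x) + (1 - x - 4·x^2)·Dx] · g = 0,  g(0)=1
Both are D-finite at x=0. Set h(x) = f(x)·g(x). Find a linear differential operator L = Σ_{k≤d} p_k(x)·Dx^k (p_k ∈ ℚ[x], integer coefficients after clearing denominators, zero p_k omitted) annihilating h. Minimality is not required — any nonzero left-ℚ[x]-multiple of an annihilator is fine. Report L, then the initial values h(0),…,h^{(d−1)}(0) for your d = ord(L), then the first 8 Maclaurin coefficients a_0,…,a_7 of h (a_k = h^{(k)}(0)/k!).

f: a_k = 2, 8, 32, 128, 512, 2048, 8192, 32768, …
g: a_k = 1, 1, 5, 9, 29, 65, 181, 441, …
L₀ := L_f ⊗_s L_g (sym. prod.), ord ≤ 1.
L = (-5 + 48·x^2) + (1 - 5·x + 16·x^3)·Dx  (order 1).
h: a_k = 2, 10, 50, 218, 930, 3850, 15762, 63930, …
ICs: h(0) = 2.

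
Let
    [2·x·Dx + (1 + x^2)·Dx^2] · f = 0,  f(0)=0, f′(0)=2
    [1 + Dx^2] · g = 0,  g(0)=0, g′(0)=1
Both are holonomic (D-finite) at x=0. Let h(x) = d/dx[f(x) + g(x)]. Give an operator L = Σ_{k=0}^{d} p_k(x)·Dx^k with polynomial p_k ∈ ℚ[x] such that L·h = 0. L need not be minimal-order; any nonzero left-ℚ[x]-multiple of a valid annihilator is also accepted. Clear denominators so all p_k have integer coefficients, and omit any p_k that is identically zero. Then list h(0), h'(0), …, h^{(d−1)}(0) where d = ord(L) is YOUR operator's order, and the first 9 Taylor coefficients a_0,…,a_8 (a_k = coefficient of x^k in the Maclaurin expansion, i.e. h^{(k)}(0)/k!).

f: a_k = 0, 2, 0, -2/3, 0, 2/5, 0, -2/7, 0, …
g: a_k = 0, 1, 0, -1/6, 0, 1/120, 0, -1/5040, 0, …
Sum ⇒ L₀ = lclm(L_f,L_g) in ℚ(x)⟨Dx⟩.
Derive L from L₀ (diff closure).
L = (-22·x + 28·x^3 + 2·x^5) + (-1 + 7·x^2 + 9·x^4 + x^6)·Dx + (-22·x + 28·x^3 + 2·x^5)·Dx^2 + (-1 + 7·x^2 + 9·x^4 + x^6)·Dx^3  (order 3).
h: a_k = 3, 0, -5/2, 0, 49/24, 0, -1441/720, 0, 80641/40320, …
ICs: h(0) = 3, h′(0) = 0, h′′(0) = -5.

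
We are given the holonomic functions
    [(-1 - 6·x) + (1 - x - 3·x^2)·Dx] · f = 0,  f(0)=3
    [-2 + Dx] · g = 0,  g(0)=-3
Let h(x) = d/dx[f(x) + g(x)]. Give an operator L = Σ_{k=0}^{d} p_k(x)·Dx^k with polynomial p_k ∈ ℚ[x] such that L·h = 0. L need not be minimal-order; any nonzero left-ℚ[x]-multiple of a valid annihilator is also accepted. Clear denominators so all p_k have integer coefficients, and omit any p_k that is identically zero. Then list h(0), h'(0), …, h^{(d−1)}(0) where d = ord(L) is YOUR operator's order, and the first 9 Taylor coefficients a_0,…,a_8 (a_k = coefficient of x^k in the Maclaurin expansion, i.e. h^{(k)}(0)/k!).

f: a_k = 3, 3, 12, 21, 57, 120, 291, 651, 1524, …
g: a_k = -3, -6, -6, -4, -2, -4/5, -4/15, -8/105, -2/105, …
Sum ⇒ L₀ = lclm(L_f,L_g) in ℚ(x)⟨Dx⟩.
h=h₀': d/dx-closure on L₀ ⇒ L.
L = (26 + 268·x + 300·x^2 + 864·x^3 + 324·x^4) + (-19 - 136·x - 196·x^2 - 372·x^3 + 90·x^4 + 108·x^5)·Dx + (3 + x + 23·x^2 - 30·x^3 - 126·x^4 - 54·x^5)·Dx^2  (order 2).
h: a_k = -3, 12, 51, 220, 596, 8722/5, 68347/15, 1280144/105, 3285761/105, …
ICs: h(0) = -3, h′(0) = 12.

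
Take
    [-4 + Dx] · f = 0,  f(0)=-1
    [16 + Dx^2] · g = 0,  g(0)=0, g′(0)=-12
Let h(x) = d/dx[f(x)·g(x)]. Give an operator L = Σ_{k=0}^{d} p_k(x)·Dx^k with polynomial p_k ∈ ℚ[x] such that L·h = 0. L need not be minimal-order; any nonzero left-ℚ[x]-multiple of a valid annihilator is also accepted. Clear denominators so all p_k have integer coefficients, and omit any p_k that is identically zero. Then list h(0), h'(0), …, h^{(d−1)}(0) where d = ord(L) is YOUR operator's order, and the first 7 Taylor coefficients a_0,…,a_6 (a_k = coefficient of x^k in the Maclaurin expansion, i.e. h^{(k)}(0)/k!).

f: a_k = -1, -4, -8, -32/3, -32/3, -128/15, -256/45, …
g: a_k = 0, -12, 0, 32, 0, -128/5, 0, …
L₀ := L_f ⊗_s L_g (sym. prod.), ord ≤ 2.
Derive L from L₀ (diff closure).
L = 32 - 8·Dx + Dx^2  (order 2).
h: a_k = 12, 96, 192, 0, -512, -4096/5, -8192/15, …
ICs: h(0) = 12, h′(0) = 96.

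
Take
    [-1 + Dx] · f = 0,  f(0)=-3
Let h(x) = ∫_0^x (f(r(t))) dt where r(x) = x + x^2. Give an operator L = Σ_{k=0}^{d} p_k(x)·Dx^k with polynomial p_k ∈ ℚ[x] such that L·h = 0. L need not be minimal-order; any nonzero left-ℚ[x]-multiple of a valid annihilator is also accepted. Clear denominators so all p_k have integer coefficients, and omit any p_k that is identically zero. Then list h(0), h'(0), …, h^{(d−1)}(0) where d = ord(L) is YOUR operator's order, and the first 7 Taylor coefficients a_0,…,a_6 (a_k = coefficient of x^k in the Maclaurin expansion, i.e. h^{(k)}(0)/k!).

L = (-1 - 2·x)·Dx + Dx^2  (order 2).
h: a_k = 0, -3, -3/2, -3/2, -7/8, -5/8, -27/80, …
ICs: h(0) = 0, h′(0) = -3.

f: a_k = -3, -3, -3/2, -1/2, -1/8, -1/40, -1/240, …
f∘r: x↦r, Dx↦Dx/r' in L_f ⇒ L₀.
Integrate: L := L₀·Dx.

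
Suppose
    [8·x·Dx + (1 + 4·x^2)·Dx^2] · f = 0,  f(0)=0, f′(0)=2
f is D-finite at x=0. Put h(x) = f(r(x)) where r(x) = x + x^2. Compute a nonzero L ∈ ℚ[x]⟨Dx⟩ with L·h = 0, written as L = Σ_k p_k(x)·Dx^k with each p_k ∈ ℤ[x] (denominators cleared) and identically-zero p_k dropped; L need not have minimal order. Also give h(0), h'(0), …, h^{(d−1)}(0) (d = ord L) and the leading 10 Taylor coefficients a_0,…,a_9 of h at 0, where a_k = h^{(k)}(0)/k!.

f: a_k = 0, 2, 0, -8/3, 0, 32/5, 0, -128/7, 0, 512/9, …
L₀ from L_f via x↦r, Dx↦r'^{-1}Dx.
L = (-2 + 8·x + 32·x^2 + 48·x^3 + 24·x^4)·Dx + (1 + 2·x + 4·x^2 + 16·x^3 + 20·x^4 + 8·x^5)·Dx^2  (order 2).
h: a_k = 0, 2, 2, -8/3, -8, -8/5, 88/3, 320/7, -64, -2656/9, …
ICs: h(0) = 0, h′(0) = 2.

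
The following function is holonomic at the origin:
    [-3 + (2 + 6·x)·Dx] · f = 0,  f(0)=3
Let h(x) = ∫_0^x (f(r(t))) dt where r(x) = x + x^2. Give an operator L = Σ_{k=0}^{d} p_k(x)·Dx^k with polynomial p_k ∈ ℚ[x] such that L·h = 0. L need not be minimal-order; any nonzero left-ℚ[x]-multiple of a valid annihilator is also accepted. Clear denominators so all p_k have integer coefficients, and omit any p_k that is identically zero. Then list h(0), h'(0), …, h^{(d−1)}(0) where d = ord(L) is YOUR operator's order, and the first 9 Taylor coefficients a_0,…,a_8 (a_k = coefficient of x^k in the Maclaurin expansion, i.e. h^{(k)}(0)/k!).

L = (-3 - 6·x)·Dx + (2 + 6·x + 6·x^2)·Dx^2  (order 2).
h: a_k = 0, 3, 9/4, 3/8, -27/64, 297/640, -243/512, 2997/7168, -4131/16384, …
ICs: h(0) = 0, h′(0) = 3.

f: a_k = 3, 9/2, -27/8, 81/16, -1215/128, 5103/256, -45927/1024, 216513/2048, -8444007/32768, …
L₀ from L_f via x↦r, Dx↦r'^{-1}Dx.
h=∫h₀ ⇒ L = L₀·Dx.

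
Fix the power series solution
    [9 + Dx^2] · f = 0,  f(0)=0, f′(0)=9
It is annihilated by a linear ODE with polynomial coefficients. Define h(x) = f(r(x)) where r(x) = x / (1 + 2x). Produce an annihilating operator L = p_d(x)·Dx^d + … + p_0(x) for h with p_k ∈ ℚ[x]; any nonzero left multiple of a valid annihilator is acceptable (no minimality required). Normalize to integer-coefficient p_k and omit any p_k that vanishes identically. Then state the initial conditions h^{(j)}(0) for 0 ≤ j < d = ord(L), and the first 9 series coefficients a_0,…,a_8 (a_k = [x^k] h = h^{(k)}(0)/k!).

f: a_k = 0, 9, 0, -27/2, 0, 243/40, 0, -729/560, 0, …
Substitute x→r, Dx→(1/r')Dx; clear ⇒ L₀.
L = 9 + (4 + 24·x + 48·x^2 + 32·x^3)·Dx + (1 + 8·x + 24·x^2 + 32·x^3 + 16·x^4)·Dx^2  (order 2).
h: a_k = 0, 9, -18, 45/2, 9, -6957/40, 2925/4, -1288449/560, 249489/40, …
ICs: h(0) = 0, h′(0) = 9.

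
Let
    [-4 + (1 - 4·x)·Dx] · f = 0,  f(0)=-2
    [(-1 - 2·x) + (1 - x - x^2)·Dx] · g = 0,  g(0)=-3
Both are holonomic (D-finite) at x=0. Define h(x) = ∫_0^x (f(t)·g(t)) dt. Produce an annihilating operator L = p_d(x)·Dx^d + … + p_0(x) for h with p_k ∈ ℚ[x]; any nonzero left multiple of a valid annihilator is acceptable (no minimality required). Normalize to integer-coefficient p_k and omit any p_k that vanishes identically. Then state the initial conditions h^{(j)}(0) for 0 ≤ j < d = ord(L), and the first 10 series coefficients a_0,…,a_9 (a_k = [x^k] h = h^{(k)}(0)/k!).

L = (-5 + 6·x + 12·x^2)·Dx + (1 - 5·x + 3·x^2 + 4·x^3)·Dx^2  (order 2).
h: a_k = 0, 6, 15, 44, 273/2, 2214/5, 1484, 35694/7, 71451/4, 190604/3, …
ICs: h(0) = 0, h′(0) = 6.

f: a_k = -2, -8, -32, -128, -512, -2048, -8192, -32768, -131072, -524288, …
g: a_k = -3, -3, -6, -9, -15, -24, -39, -63, -102, -165, …
Product ⇒ symmetric product L₀, ord ≤ 1.
Integrate: L := L₀·Dx.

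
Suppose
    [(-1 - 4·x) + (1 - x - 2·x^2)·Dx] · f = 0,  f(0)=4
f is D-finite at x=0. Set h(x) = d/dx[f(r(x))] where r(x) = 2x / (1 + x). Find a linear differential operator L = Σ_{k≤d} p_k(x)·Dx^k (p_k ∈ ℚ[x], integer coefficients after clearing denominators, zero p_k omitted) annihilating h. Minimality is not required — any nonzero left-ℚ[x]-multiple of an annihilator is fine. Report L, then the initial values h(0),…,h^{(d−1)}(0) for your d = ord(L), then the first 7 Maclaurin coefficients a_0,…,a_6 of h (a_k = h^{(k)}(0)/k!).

L = (10 + 54·x + 270·x^2 + 162·x^3) + (-1 - 10·x + 90·x^3 + 81·x^4)·Dx  (order 1).
h: a_k = 8, 80, 216, 1440, 3240, 19440, 40824, …
ICs: h(0) = 8.

f: a_k = 4, 4, 12, 20, 44, 84, 172, …
Substitute x→r, Dx→(1/r')Dx; clear ⇒ L₀.
h₀' ⇒ L via d/dx closure of L₀.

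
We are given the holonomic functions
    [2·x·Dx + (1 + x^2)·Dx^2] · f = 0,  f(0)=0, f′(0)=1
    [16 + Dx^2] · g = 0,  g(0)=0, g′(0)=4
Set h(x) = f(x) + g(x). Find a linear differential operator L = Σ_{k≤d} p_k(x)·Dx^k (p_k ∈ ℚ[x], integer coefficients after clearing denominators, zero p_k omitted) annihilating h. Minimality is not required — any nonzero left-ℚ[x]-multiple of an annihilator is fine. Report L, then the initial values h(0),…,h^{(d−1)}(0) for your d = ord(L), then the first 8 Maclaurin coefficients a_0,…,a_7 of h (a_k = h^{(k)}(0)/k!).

f: a_k = 0, 1, 0, -1/3, 0, 1/5, 0, -1/7, …
g: a_k = 0, 4, 0, -32/3, 0, 128/15, 0, -1024/315, …
L₀ := lclm(L_f,L_g); ord L₀ ≤ 2+2.
L = (64·x + 704·x^3 + 256·x^5)·Dx + (112 + 416·x^2 + 432·x^4 + 128·x^6)·Dx^2 + (4·x + 44·x^3 + 16·x^5)·Dx^3 + (7 + 26·x^2 + 27·x^4 + 8·x^6)·Dx^4  (order 4).
h: a_k = 0, 5, 0, -11, 0, 131/15, 0, -1069/315, …
ICs: h(0) = 0, h′(0) = 5, h′′(0) = 0, h′′′(0) = -66.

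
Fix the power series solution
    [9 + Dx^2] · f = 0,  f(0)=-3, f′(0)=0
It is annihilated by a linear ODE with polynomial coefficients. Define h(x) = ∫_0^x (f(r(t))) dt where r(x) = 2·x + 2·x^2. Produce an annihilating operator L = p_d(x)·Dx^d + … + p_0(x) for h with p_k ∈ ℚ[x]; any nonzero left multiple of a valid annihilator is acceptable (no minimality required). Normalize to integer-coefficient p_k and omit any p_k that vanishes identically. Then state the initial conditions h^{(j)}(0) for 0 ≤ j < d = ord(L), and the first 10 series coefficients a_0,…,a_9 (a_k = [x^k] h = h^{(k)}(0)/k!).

f: a_k = -3, 0, 27/2, 0, -81/8, 0, 243/80, 0, -2187/4480, 0, …
f∘r: x↦r, Dx↦Dx/r' in L_f ⇒ L₀.
h=∫₀ˣh₀: take L = L₀·Dx.
L = (36 + 216·x + 432·x^2 + 288·x^3)·Dx - 2·Dx^2 + (1 + 2·x)·Dx^3  (order 3).
h: a_k = 0, -3, 0, 18, 27, -108/5, -108, -3888/35, 324/5, 10224/35, …
ICs: h(0) = 0, h′(0) = -3, h′′(0) = 0.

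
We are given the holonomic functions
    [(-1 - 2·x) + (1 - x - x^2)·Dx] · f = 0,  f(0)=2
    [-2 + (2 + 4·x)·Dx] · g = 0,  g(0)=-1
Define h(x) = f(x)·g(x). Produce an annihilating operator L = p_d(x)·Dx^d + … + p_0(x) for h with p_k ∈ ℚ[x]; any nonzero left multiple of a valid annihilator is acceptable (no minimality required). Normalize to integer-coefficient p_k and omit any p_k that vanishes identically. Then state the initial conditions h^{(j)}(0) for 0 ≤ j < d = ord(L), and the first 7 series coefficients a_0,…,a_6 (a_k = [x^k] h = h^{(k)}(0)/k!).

f: a_k = 2, 2, 4, 6, 10, 16, 26, …
g: a_k = -1, -1, 1/2, -1/2, 5/8, -7/8, 21/16, …
Sym-product of L_f,L_g gives L₀ (≤ ord 1).
L = (2 + 3·x + 3·x^2) + (-1 - x + 3·x^2 + 2·x^3)·Dx  (order 1).
h: a_k = -2, -4, -5, -10, -55/4, -51/2, -293/8, …
ICs: h(0) = -2.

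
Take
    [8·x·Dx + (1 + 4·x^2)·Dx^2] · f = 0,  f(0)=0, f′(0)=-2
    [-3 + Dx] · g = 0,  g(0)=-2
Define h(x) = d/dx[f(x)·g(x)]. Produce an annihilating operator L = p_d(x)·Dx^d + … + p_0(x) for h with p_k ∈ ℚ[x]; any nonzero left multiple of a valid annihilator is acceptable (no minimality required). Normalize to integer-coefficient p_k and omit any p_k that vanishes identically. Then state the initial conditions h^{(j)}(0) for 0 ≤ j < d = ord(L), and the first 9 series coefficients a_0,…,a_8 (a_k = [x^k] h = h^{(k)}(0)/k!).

f: a_k = 0, -2, 0, 8/3, 0, -32/5, 0, 128/7, 0, …
g: a_k = -2, -6, -9, -9, -27/4, -81/20, -81/40, -243/280, -729/2240, …
Sym-product of L_f,L_g gives L₀ (≤ ord 2).
h₀' ⇒ L via d/dx closure of L₀.
L = (3 - 144·x + 504·x^2 - 576·x^3 + 432·x^4) + (-10 + 72·x - 240·x^2 + 288·x^3 - 288·x^4)·Dx + (3 - 8·x + 24·x^2 - 32·x^3 + 48·x^4)·Dx^2  (order 2).
h: a_k = 4, 24, 38, 8, 23/2, 135, 991/20, -3426/7, -24883/224, …
ICs: h(0) = 4, h′(0) = 24.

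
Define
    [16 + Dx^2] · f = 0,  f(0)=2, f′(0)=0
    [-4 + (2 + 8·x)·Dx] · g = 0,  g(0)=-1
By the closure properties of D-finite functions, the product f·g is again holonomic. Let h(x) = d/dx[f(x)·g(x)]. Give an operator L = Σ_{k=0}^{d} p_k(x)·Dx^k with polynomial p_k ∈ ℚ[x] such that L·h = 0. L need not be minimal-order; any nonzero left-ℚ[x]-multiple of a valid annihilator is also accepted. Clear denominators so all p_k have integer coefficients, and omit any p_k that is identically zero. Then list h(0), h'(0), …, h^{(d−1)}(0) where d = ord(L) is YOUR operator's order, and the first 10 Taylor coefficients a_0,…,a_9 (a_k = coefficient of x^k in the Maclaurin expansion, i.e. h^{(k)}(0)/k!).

L = (212 + 2304·x + 8704·x^2 + 16384·x^3 + 16384·x^4) + (-4 - 144·x - 768·x^2 - 1024·x^3)·Dx + (7 + 88·x + 432·x^2 + 1024·x^3 + 1024·x^4)·Dx^2  (order 2).
h: a_k = -4, 40, 72, -400/3, -520/3, 5584/15, -44912/45, 1409504/315, -647112/35, 29991472/405, …
ICs: h(0) = -4, h′(0) = 40.

f: a_k = 2, 0, -16, 0, 64/3, 0, -512/45, 0, 1024/315, 0, …
g: a_k = -1, -2, 2, -4, 10, -28, 84, -264, 858, -2860, …
Product ⇒ symmetric product L₀, ord ≤ 2.
h₀' ⇒ L via d/dx closure of L₀.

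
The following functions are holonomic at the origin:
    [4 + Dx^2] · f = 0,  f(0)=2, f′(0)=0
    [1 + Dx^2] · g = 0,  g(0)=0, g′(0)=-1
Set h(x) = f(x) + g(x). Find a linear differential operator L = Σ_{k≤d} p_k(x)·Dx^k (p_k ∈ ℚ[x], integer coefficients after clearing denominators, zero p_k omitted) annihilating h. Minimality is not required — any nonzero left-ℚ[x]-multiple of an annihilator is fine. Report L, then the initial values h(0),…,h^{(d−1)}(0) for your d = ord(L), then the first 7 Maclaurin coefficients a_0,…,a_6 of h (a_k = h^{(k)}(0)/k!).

L = 4 + 5·Dx^2 + Dx^4  (order 4).
h: a_k = 2, -1, -4, 1/6, 4/3, -1/120, -8/45, …
ICs: h(0) = 2, h′(0) = -1, h′′(0) = -8, h′′′(0) = 1.

f: a_k = 2, 0, -4, 0, 4/3, 0, -8/45, …
g: a_k = 0, -1, 0, 1/6, 0, -1/120, 0, …
L₀ := lclm(L_f,L_g); ord L₀ ≤ 2+2.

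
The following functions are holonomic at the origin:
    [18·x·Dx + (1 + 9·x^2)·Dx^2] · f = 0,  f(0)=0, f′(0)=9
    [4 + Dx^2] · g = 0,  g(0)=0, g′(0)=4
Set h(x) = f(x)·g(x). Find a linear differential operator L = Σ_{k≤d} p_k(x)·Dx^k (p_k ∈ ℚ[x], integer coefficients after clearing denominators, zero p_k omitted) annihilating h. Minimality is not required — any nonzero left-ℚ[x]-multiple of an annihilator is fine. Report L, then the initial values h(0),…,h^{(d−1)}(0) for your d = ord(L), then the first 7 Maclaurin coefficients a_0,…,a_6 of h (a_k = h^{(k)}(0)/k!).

L = (2080 + 50256·x^2 + 89424·x^4 + 186624·x^6 + 419904·x^8) + (3168·x + 38880·x^3 + 139968·x^5 + 419904·x^7)·Dx + (572 + 13788·x^2 + 33048·x^4 + 93312·x^6 + 209952·x^8)·Dx^2 + (792·x + 9720·x^3 + 34992·x^5 + 104976·x^7)·Dx^3 + (13 + 306·x^2 + 2673·x^4 + 11664·x^6 + 26244·x^8)·Dx^4  (order 4).
h: a_k = 0, 0, 36, 0, -132, 0, 660, …
ICs: h(0) = 0, h′(0) = 0, h′′(0) = 72, h′′′(0) = 0.

f: a_k = 0, 9, 0, -27, 0, 729/5, 0, …
g: a_k = 0, 4, 0, -8/3, 0, 8/15, 0, …
f·g: L₀ = L_f ⊗_s L_g, ord ≤ 2·2.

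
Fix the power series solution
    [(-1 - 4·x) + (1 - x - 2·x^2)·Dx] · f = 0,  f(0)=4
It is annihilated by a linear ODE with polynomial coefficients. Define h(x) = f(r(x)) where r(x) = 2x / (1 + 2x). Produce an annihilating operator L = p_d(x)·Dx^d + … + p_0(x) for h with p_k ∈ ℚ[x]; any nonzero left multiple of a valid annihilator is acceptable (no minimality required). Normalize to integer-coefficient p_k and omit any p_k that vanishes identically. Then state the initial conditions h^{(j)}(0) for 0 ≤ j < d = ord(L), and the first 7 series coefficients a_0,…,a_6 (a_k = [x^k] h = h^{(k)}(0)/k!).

L = (2 + 20·x) + (-1 - 4·x + 4·x^2 + 16·x^3)·Dx  (order 1).
h: a_k = 4, 8, 32, 0, 256, -512, 3072, …
ICs: h(0) = 4.

f: a_k = 4, 4, 12, 20, 44, 84, 172, …
L₀ from L_f via x↦r, Dx↦r'^{-1}Dx.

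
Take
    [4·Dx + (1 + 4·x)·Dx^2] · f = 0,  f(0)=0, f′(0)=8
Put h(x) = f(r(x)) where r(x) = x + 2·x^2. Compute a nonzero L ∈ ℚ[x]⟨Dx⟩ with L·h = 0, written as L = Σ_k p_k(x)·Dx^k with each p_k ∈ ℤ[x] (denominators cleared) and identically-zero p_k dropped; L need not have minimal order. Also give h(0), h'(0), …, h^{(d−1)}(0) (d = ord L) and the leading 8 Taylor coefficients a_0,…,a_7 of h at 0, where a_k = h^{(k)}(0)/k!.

f: a_k = 0, 8, -16, 128/3, -128, 2048/5, -4096/3, 32768/7, …
Change of var in L_f (x↦r) gives L₀.
L = (16·x + 32·x^2)·Dx + (1 + 8·x + 24·x^2 + 32·x^3)·Dx^2  (order 2).
h: a_k = 0, 8, 0, -64/3, 64, -512/5, 0, 4096/7, …
ICs: h(0) = 0, h′(0) = 8.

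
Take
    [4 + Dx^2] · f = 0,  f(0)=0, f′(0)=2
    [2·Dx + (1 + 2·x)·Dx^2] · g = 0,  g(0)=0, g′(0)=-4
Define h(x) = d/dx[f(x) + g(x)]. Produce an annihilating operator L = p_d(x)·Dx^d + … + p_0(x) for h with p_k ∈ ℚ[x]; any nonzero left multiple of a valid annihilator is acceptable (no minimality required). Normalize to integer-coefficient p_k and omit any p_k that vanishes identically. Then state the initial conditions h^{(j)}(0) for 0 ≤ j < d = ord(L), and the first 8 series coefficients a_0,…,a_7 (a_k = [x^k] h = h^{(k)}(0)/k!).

f: a_k = 0, 2, 0, -4/3, 0, 4/15, 0, -8/315, …
g: a_k = 0, -4, 4, -16/3, 8, -64/5, 64/3, -256/7, …
f+g: L₀ = lclm(L_f,L_g), ord ≤ 2+2.
Derive L from L₀ (diff closure).
L = (56 + 32·x + 32·x^2) + (12 + 40·x + 48·x^2 + 32·x^3)·Dx + (14 + 8·x + 8·x^2)·Dx^2 + (3 + 10·x + 12·x^2 + 8·x^3)·Dx^3  (order 3).
h: a_k = -2, 8, -20, 32, -188/3, 128, -11528/45, 512, …
ICs: h(0) = -2, h′(0) = 8, h′′(0) = -40.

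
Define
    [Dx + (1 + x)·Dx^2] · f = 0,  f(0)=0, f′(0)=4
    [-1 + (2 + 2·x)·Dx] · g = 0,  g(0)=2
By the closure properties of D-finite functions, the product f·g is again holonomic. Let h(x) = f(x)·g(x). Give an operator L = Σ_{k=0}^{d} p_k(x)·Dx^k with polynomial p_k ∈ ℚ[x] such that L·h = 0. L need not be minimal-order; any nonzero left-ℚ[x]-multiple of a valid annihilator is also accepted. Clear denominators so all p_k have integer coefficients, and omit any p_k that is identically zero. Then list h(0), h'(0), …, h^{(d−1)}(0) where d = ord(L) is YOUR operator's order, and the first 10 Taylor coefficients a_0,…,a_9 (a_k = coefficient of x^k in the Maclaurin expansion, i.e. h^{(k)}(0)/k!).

L = 1 + (4 + 8·x + 4·x^2)·Dx^2  (order 2).
h: a_k = 0, 8, 0, -1/3, 1/3, -71/240, 31/120, -3043/13440, 2689/13440, -46027/258048, …
ICs: h(0) = 0, h′(0) = 8.

f: a_k = 0, 4, -2, 4/3, -1, 4/5, -2/3, 4/7, -1/2, 4/9, …
g: a_k = 2, 1, -1/4, 1/8, -5/64, 7/128, -21/512, 33/1024, -429/16384, 715/32768, …
f·g: L₀ = L_f ⊗_s L_g, ord ≤ 2·1.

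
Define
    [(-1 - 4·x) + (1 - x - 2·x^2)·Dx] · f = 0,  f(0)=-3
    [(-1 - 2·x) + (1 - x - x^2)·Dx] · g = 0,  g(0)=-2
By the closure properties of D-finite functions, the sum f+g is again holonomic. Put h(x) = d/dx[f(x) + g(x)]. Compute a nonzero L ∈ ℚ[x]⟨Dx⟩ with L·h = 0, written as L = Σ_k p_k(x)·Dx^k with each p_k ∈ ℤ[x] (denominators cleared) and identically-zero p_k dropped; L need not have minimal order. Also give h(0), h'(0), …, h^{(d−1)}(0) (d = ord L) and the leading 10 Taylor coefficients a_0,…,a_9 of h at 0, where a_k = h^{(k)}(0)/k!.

f: a_k = -3, -3, -9, -15, -33, -63, -129, -255, -513, -1023, …
g: a_k = -2, -2, -4, -6, -10, -16, -26, -42, -68, -110, …
Weyl lclm of L_f,L_g ⇒ L₀ (ord ≤ 2).
h=h₀': d/dx-closure on L₀ ⇒ L.
L = (-6 - 120·x - 120·x^2 - 312·x^3 - 462·x^4 - 336·x^5 + 144·x^6) + (6 + 30·x + 30·x^2 + 24·x^3 - 99·x^4 - 438·x^5 - 144·x^6 + 96·x^7)·Dx + (-1 + 2·x - 7·x^2 + 2·x^3 + 48·x^4 - 13·x^5 - 69·x^6 - 8·x^7 + 12·x^8)·Dx^2  (order 2).
h: a_k = -5, -26, -63, -172, -395, -930, -2079, -4648, -10197, -22270, …
ICs: h(0) = -5, h′(0) = -26.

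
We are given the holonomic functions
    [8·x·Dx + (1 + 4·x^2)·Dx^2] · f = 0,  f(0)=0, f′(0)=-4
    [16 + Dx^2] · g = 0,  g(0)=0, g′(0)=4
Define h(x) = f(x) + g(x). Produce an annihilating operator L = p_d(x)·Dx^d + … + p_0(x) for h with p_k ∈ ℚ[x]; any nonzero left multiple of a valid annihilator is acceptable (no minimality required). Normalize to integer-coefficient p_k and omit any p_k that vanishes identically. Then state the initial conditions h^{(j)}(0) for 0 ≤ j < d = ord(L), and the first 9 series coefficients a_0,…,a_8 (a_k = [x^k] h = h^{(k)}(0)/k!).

L = (-512·x + 5120·x^3 + 4096·x^5)·Dx + (16 + 512·x^2 + 2304·x^4 + 2048·x^6)·Dx^2 + (-32·x + 320·x^3 + 256·x^5)·Dx^3 + (1 + 32·x^2 + 144·x^4 + 128·x^6)·Dx^4  (order 4).
h: a_k = 0, 0, 0, -16/3, 0, -64/15, 0, 10496/315, 0, …
ICs: h(0) = 0, h′(0) = 0, h′′(0) = 0, h′′′(0) = -32.

f: a_k = 0, -4, 0, 16/3, 0, -64/5, 0, 256/7, 0, …
g: a_k = 0, 4, 0, -32/3, 0, 128/15, 0, -1024/315, 0, …
f+g: L₀ = lclm(L_f,L_g), ord ≤ 2+2.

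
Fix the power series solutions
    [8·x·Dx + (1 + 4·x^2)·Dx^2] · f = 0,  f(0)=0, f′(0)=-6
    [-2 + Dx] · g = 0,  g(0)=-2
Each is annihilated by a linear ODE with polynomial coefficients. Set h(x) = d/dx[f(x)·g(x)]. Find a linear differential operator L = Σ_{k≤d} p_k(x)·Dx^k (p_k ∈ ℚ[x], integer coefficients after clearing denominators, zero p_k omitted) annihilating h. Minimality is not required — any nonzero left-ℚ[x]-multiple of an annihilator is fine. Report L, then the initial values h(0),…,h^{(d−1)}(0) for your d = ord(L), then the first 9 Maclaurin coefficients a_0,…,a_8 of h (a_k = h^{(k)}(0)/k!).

L = (4 + 40·x - 48·x^2 + 32·x^3) + (-24·x + 32·x^2 - 32·x^3)·Dx + (-1 + 2·x - 4·x^2 + 8·x^3)·Dx^2  (order 2).
h: a_k = 12, 48, 24, -64, 72, 352, -1488/5, -28928/21, 9208/7, …
ICs: h(0) = 12, h′(0) = 48.

f: a_k = 0, -6, 0, 8, 0, -96/5, 0, 384/7, 0, …
g: a_k = -2, -4, -4, -8/3, -4/3, -8/15, -8/45, -16/315, -4/315, …
h₀=f·g: eliminate ⇒ L₀, order ≤ 2·1.
h₀' ⇒ L via d/dx closure of L₀.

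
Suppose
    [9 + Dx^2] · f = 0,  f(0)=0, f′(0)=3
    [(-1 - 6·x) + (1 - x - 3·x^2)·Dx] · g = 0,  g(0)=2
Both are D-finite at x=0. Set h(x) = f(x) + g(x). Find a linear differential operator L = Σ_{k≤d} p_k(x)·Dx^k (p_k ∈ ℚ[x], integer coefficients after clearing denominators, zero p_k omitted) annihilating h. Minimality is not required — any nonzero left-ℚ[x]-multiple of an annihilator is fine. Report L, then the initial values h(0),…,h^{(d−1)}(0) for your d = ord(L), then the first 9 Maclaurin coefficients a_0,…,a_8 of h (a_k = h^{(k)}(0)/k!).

f: a_k = 0, 3, 0, -9/2, 0, 81/40, 0, -243/560, 0, …
g: a_k = 2, 2, 8, 14, 38, 80, 194, 434, 1016, …
Weyl lclm of L_f,L_g ⇒ L₀ (ord ≤ 3).
L = (-459 - 2916·x - 1539·x^2 - 3888·x^3 - 3645·x^4 - 4374·x^5) + (153 - 153·x - 378·x^2 + 405·x^3 - 2187·x^5 - 2187·x^6)·Dx + (-51 - 324·x - 171·x^2 - 432·x^3 - 405·x^4 - 486·x^5)·Dx^2 + (17 - 17·x - 42·x^2 + 45·x^3 - 243·x^5 - 243·x^6)·Dx^3  (order 3).
h: a_k = 2, 5, 8, 19/2, 38, 3281/40, 194, 242797/560, 1016, …
ICs: h(0) = 2, h′(0) = 5, h′′(0) = 16.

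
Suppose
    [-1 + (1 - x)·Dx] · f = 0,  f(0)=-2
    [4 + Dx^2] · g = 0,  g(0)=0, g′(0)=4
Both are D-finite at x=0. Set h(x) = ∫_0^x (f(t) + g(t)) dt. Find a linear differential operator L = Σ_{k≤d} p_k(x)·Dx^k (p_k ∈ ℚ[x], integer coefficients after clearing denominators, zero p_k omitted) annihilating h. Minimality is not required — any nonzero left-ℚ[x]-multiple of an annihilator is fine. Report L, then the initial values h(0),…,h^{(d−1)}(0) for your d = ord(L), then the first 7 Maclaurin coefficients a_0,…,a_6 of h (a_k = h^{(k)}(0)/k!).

f: a_k = -2, -2, -2, -2, -2, -2, -2, …
g: a_k = 0, 4, 0, -8/3, 0, 8/15, 0, …
h₀=f+g: left-lcm gives L₀, ord ≤ 3.
Integrate: L := L₀·Dx.
L = (20 - 16·x + 8·x^2)·Dx + (-12 + 28·x - 24·x^2 + 8·x^3)·Dx^2 + (5 - 4·x + 2·x^2)·Dx^3 + (-3 + 7·x - 6·x^2 + 2·x^3)·Dx^4  (order 4).
h: a_k = 0, -2, 1, -2/3, -7/6, -2/5, -11/45, …
ICs: h(0) = 0, h′(0) = -2, h′′(0) = 2, h′′′(0) = -4.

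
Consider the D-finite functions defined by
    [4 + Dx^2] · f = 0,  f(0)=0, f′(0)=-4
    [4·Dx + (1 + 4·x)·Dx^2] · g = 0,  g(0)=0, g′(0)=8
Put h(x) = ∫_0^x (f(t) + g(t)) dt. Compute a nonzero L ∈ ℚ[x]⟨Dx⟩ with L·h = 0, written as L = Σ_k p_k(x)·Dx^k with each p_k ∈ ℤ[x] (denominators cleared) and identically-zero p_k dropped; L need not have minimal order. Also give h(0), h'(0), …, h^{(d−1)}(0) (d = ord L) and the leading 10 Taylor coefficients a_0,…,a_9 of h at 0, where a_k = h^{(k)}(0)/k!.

f: a_k = 0, -4, 0, 8/3, 0, -8/15, 0, 16/315, 0, -8/2835, …
g: a_k = 0, 8, -16, 128/3, -128, 2048/5, -4096/3, 32768/7, -16384, 524288/9, …
f+g: L₀ = lclm(L_f,L_g), ord ≤ 2+2.
∫: right-multiply L₀ by Dx.
L = (400 + 128·x + 256·x^2)·Dx^2 + (36 + 176·x + 192·x^2 + 256·x^3)·Dx^3 + (100 + 32·x + 64·x^2)·Dx^4 + (9 + 44·x + 48·x^2 + 64·x^3)·Dx^5  (order 5).
h: a_k = 0, 0, 2, -16/3, 34/3, -128/5, 3068/45, -4096/21, 184322/315, -16384/9, …
ICs: h(0) = 0, h′(0) = 0, h′′(0) = 4, h′′′(0) = -32, h′′′′(0) = 272.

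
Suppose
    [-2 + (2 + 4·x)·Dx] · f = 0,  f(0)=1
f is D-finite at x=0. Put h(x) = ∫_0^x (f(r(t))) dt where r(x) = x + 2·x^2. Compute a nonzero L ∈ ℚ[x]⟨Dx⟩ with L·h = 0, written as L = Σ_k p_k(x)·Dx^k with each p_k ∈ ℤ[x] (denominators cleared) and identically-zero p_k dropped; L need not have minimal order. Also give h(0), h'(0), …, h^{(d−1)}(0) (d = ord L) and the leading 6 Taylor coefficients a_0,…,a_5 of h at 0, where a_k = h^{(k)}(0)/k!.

f: a_k = 1, 1, -1/2, 1/2, -5/8, 7/8, …
f∘r: x↦r, Dx↦Dx/r' in L_f ⇒ L₀.
∫: right-multiply L₀ by Dx.
L = (-1 - 4·x)·Dx + (1 + 2·x + 4·x^2)·Dx^2  (order 2).
h: a_k = 0, 1, 1/2, 1/2, -3/8, 3/40, …
ICs: h(0) = 0, h′(0) = 1.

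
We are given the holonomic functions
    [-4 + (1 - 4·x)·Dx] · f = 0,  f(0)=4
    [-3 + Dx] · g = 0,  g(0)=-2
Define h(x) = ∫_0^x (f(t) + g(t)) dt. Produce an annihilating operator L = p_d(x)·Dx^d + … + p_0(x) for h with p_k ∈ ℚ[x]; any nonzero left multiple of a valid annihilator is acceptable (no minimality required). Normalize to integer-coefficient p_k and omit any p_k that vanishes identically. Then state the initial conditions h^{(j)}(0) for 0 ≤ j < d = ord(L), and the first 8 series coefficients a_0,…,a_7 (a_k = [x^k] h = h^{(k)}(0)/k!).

L = (-60 - 144·x)·Dx + (23 + 72·x - 144·x^2)·Dx^2 + (-1 - 8·x + 48·x^2)·Dx^3  (order 3).
h: a_k = 0, 2, 5, 55/3, 247/4, 4069/20, 81839/120, 655279/280, …
ICs: h(0) = 0, h′(0) = 2, h′′(0) = 10.

f: a_k = 4, 16, 64, 256, 1024, 4096, 16384, 65536, …
g: a_k = -2, -6, -9, -9, -27/4, -81/20, -81/40, -243/280, …
Sum ⇒ L₀ = lclm(L_f,L_g) in ℚ(x)⟨Dx⟩.
Integrate: L := L₀·Dx.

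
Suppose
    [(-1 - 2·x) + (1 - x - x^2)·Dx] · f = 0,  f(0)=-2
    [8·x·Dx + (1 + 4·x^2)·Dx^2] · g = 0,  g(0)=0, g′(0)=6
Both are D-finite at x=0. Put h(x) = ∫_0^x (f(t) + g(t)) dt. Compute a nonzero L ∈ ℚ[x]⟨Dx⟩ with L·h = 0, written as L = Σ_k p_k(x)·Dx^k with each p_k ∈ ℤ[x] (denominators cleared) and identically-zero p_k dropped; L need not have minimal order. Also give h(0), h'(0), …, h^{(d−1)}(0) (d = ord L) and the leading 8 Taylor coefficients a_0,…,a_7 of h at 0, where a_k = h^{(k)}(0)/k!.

f: a_k = -2, -2, -4, -6, -10, -16, -26, -42, …
g: a_k = 0, 6, 0, -8, 0, 96/5, 0, -384/7, …
Sum ⇒ L₀ = lclm(L_f,L_g) in ℚ(x)⟨Dx⟩.
Integrate: L := L₀·Dx.
L = (-16 + 64·x + 400·x^2 + 576·x^3 + 696·x^4 + 96·x^6)·Dx^2 + (13 + 24·x + 22·x^2 + 204·x^3 + 548·x^4 + 488·x^5 + 48·x^6 + 96·x^7)·Dx^3 + (-2 - 5·x - 14·x^2 + 2·x^3 - 13·x^4 + 92·x^5 + 48·x^6 + 16·x^7 + 16·x^8)·Dx^4  (order 4).
h: a_k = 0, -2, 2, -4/3, -7/2, -2, 8/15, -26/7, …
ICs: h(0) = 0, h′(0) = -2, h′′(0) = 4, h′′′(0) = -8.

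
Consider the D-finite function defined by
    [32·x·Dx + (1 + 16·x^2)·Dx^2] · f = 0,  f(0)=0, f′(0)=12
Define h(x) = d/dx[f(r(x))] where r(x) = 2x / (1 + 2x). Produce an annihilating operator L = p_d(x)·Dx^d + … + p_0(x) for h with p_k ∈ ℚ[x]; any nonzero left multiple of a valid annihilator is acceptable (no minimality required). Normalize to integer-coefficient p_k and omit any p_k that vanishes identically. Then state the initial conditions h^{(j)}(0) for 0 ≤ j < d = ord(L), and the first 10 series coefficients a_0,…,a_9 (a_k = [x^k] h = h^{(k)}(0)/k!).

f: a_k = 0, 12, 0, -64, 0, 3072/5, 0, -49152/7, 0, 262144/3, …
Change of var in L_f (x↦r) gives L₀.
h₀' ⇒ L via d/dx closure of L₀.
L = (4 + 136·x) + (1 + 4·x + 68·x^2)·Dx  (order 1).
h: a_k = 24, -96, -1248, 11520, 38784, -938496, 1116672, 59351040, -313337856, -2782519296, …
ICs: h(0) = 24.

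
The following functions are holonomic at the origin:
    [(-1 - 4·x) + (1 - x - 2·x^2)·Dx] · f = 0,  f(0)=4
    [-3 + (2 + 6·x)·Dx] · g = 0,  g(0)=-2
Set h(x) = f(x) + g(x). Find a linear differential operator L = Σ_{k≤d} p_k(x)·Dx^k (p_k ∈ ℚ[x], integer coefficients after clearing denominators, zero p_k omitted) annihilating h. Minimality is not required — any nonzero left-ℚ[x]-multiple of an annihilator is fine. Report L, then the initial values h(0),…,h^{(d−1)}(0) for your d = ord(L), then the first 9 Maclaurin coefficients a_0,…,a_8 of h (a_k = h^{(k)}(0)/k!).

f: a_k = 4, 4, 12, 20, 44, 84, 172, 340, 684, …
g: a_k = -2, -3, 9/4, -27/8, 405/64, -1701/128, 15309/512, -72171/1024, 2814669/16384, …
Weyl lclm of L_f,L_g ⇒ L₀ (ord ≤ 2).
L = (-45 - 207·x - 306·x^2 - 360·x^3) + (33 + 174·x + 573·x^2 + 1044·x^3 + 900·x^4)·Dx + (2 - 30·x - 138·x^2 + 38·x^3 + 504·x^4 + 360·x^5)·Dx^2  (order 2).
h: a_k = 2, 1, 57/4, 133/8, 3221/64, 9051/128, 103373/512, 275989/1024, 14021325/16384, …
ICs: h(0) = 2, h′(0) = 1.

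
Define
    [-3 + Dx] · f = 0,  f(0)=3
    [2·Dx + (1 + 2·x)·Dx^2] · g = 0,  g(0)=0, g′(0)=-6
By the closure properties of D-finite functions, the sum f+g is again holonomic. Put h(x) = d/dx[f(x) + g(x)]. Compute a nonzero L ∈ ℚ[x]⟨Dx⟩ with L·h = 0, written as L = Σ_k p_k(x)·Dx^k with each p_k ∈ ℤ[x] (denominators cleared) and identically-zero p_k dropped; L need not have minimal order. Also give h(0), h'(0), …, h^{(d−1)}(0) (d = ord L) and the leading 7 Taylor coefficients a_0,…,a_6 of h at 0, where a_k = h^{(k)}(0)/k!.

f: a_k = 3, 9, 27/2, 27/2, 81/8, 243/40, 243/80, …
g: a_k = 0, -6, 6, -8, 12, -96/5, 32, …
Weyl lclm of L_f,L_g ⇒ L₀ (ord ≤ 3).
Differentiate: ansatz ord ≤ ord L₀ ⇒ L.
L = (-42 - 36·x) + (-1 - 36·x - 36·x^2)·Dx + (5 + 16·x + 12·x^2)·Dx^2  (order 2).
h: a_k = 3, 39, 33/2, 177/2, -525/8, 8409/40, -29991/80, …
ICs: h(0) = 3, h′(0) = 39.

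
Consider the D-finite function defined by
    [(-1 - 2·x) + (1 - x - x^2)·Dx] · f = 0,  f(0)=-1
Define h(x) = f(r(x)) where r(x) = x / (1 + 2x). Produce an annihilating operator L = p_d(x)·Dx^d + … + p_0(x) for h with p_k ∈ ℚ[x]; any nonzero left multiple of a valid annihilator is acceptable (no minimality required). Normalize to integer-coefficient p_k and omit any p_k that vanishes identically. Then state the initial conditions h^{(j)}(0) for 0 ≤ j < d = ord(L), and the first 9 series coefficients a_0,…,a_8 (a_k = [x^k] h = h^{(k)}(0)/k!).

L = (-1 - 4·x) + (1 + 5·x + 7·x^2 + 2·x^3)·Dx  (order 1).
h: a_k = -1, -1, 0, 1, -3, 8, -21, 55, -144, …
ICs: h(0) = -1.

f: a_k = -1, -1, -2, -3, -5, -8, -13, -21, -34, …
h₀=f(r): pull back L_f along r ⇒ L₀.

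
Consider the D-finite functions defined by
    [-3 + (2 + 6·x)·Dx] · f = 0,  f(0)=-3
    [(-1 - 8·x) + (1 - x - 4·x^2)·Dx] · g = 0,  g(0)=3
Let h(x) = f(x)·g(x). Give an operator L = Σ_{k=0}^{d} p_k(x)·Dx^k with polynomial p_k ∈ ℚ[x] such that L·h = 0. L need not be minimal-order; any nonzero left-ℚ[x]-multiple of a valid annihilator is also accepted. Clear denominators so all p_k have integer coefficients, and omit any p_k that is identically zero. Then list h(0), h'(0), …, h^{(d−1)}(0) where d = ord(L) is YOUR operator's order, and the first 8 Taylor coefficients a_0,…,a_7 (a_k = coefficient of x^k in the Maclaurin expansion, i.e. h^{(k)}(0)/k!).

L = (5 + 19·x + 36·x^2) + (-2 - 4·x + 14·x^2 + 24·x^3)·Dx  (order 1).
h: a_k = -9, -45/2, -387/8, -2457/16, -40779/128, -254115/256, -2183607/1024, -13148433/2048, …
ICs: h(0) = -9.

f: a_k = -3, -9/2, 27/8, -81/16, 1215/128, -5103/256, 45927/1024, -216513/2048, …
g: a_k = 3, 3, 15, 27, 87, 195, 543, 1323, …
Sym-product of L_f,L_g gives L₀ (≤ ord 1).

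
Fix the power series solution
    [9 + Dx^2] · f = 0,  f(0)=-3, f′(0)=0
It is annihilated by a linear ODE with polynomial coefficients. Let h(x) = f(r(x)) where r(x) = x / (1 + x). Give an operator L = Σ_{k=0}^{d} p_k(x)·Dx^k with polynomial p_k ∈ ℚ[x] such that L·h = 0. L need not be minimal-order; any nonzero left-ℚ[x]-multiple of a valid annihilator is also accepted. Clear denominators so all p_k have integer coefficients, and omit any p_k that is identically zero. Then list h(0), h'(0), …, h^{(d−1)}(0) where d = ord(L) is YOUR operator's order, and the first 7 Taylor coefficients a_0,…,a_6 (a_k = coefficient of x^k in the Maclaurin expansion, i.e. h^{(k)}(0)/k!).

f: a_k = -3, 0, 27/2, 0, -81/8, 0, 243/80, …
L₀ from L_f via x↦r, Dx↦r'^{-1}Dx.
L = 9 + (2 + 6·x + 6·x^2 + 2·x^3)·Dx + (1 + 4·x + 6·x^2 + 4·x^3 + x^4)·Dx^2  (order 2).
h: a_k = -3, 0, 27/2, -27, 243/8, -27/2, -2457/80, …
ICs: h(0) = -3, h′(0) = 0.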